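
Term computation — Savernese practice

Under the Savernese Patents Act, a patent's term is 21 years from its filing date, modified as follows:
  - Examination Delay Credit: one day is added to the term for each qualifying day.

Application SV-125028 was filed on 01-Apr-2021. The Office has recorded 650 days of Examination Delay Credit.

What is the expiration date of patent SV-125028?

Base term: filing date + 21 years → 1 April 2042.
Examination Delay Credit: +650 days → 11 January 2044.

2044-01-11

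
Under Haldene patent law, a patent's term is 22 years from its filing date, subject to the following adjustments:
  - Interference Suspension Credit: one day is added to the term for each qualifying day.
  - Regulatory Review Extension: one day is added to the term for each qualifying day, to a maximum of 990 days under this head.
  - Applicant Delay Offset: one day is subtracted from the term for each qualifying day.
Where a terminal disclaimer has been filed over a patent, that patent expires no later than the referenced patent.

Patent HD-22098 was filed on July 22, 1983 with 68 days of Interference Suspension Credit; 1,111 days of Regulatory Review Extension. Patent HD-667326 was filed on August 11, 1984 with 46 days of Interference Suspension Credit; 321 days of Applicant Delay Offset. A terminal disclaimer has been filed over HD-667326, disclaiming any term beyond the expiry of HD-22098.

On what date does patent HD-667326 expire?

2005-11-09

Natural term of HD-667326:
  Base: filing + 22 years → 11 August 2006.
  Interference Suspension Credit: +46 days → 26 September 2006.
  Applicant Delay Offset: −321 days → 9 November 2005.
Expiry of referenced patent HD-22098:
  Base: filing + 22 years → 22 July 2005.
  Interference Suspension Credit: +68 days → 28 September 2005.
  Regulatory Review Extension: 1111 days claimed exceeds the 990-day cap, so +990 days → 14 June 2008.
Terminal disclaimer: HD-667326 expires on the earlier of 9 November 2005 and 14 June 2008.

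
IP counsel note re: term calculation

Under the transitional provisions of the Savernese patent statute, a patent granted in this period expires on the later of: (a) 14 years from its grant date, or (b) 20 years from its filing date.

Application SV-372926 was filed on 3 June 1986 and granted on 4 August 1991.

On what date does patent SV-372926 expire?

(a) grant + 14 years → 4 August 2005.
(b) filing + 20 years → 3 June 2006.
Later of the two: 3 June 2006.

June 3, 2006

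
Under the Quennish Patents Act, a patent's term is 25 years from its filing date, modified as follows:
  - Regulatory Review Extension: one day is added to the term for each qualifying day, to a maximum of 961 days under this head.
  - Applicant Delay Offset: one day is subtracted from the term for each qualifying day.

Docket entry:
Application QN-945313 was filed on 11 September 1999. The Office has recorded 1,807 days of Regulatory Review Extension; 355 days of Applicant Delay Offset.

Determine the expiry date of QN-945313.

Base term: filing date + 25 years → 11 September 2024.
Regulatory Review Extension: 1807 days claimed exceeds the 961-day cap, so +961 days → 30 April 2027.
Applicant Delay Offset: −355 days → 10 May 2026.

2026-05-10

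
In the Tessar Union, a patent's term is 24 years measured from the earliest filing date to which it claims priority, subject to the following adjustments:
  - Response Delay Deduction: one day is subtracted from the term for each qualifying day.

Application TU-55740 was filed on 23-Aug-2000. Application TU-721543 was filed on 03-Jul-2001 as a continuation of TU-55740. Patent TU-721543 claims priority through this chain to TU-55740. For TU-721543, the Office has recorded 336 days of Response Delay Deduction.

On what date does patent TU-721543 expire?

September 22, 2023

Earliest priority filing: 23 August 2000.
Base term: 23 August 2000 + 24 years → 23 August 2024.
Response Delay Deduction: −336 days → 22 September 2023.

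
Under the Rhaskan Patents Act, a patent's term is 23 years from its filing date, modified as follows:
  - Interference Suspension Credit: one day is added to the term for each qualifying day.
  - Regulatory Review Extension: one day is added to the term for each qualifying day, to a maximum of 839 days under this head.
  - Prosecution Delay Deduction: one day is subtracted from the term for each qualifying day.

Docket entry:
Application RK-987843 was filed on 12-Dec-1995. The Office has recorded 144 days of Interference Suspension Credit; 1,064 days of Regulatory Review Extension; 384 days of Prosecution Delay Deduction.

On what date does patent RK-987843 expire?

Base term: filing date + 23 years → 12 December 2018.
Interference Suspension Credit: +144 days → 5 May 2019.
Regulatory Review Extension: 1064 days claimed exceeds the 839-day cap, so +839 days → 21 August 2021.
Prosecution Delay Deduction: −384 days → 2 August 2020.

2020-08-02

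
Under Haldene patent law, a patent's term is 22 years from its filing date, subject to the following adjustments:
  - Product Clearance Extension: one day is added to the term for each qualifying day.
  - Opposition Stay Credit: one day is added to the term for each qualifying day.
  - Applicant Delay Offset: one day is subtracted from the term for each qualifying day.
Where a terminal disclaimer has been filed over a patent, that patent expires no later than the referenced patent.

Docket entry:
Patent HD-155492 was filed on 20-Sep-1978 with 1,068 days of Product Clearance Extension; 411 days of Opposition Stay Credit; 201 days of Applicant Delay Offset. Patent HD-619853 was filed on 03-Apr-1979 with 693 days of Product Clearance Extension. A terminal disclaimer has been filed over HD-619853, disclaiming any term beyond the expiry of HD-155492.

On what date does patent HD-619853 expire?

Natural term of HD-619853:
  Base: filing + 22 years → 3 April 2001.
  Product Clearance Extension: +693 days → 25 February 2003.
Expiry of referenced patent HD-155492:
  Base: filing + 22 years → 20 September 2000.
  Product Clearance Extension: +1068 days → 24 August 2003.
  Opposition Stay Credit: +411 days → 8 October 2004.
  Applicant Delay Offset: −201 days → 21 March 2004.
Terminal disclaimer: HD-619853 expires on the earlier of 25 February 2003 and 21 March 2004.

2003-02-25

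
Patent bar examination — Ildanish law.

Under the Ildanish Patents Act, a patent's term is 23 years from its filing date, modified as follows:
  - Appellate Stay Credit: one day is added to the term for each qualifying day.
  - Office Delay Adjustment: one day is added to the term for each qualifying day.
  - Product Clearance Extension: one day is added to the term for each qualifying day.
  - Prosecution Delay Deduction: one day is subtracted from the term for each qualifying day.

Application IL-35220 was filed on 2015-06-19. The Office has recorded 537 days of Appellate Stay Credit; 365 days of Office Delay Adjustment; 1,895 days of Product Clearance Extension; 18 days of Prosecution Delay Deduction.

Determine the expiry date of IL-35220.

Base term: filing date + 23 years → 19 June 2038.
Appellate Stay Credit: +537 days → 8 December 2039.
Office Delay Adjustment: +365 days → 7 December 2040.
Product Clearance Extension: +1895 days → 14 February 2046.
Prosecution Delay Deduction: −18 days → 27 January 2046.

January 27, 2046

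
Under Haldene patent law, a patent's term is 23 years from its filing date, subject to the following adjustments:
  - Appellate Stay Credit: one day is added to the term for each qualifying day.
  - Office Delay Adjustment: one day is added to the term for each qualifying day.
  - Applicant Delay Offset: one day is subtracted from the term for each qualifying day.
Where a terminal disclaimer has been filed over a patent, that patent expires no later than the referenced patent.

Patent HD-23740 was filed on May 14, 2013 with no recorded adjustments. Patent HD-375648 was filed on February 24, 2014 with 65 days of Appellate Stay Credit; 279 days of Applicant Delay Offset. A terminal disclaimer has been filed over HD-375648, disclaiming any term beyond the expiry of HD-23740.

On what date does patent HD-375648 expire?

May 14, 2036

Natural term of HD-375648:
  Base: filing + 23 years → 24 February 2037.
  Appellate Stay Credit: +65 days → 30 April 2037.
  Applicant Delay Offset: −279 days → 25 July 2036.
Expiry of referenced patent HD-23740:
  Base: filing + 23 years → 14 May 2036.
Terminal disclaimer: HD-375648 expires on the earlier of 25 July 2036 and 14 May 2036.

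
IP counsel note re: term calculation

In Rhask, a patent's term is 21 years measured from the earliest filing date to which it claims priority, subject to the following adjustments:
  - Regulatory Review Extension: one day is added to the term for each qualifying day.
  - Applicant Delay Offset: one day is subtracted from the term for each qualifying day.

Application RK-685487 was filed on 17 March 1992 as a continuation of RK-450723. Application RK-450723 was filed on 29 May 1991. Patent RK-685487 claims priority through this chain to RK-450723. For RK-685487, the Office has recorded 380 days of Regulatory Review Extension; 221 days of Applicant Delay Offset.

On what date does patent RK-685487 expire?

2012-11-04

Earliest priority filing: 29 May 1991.
Base term: 29 May 1991 + 21 years → 29 May 2012.
Regulatory Review Extension: +380 days → 13 June 2013.
Applicant Delay Offset: −221 days → 4 November 2012.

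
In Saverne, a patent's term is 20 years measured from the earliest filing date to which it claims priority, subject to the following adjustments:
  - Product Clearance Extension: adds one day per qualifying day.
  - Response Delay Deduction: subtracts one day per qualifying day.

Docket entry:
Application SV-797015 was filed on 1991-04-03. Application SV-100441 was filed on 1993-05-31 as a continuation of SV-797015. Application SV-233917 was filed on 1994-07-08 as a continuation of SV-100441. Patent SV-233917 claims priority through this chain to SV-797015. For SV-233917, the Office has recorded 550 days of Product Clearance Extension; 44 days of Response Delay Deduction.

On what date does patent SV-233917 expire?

2012-08-21

Earliest priority filing: 3 April 1991.
Base term: 3 April 1991 + 20 years → 3 April 2011.
Product Clearance Extension: +550 days → 4 October 2012.
Response Delay Deduction: −44 days → 21 August 2012.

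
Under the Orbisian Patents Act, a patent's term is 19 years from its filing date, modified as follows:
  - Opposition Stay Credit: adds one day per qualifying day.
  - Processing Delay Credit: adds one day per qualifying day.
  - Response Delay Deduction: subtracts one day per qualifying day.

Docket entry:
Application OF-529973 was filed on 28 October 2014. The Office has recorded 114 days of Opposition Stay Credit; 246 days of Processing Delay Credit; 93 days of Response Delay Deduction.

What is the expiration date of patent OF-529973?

July 22, 2034

Base term: filing date + 19 years → 28 October 2033.
Opposition Stay Credit: +114 days → 19 February 2034.
Processing Delay Credit: +246 days → 23 October 2034.
Response Delay Deduction: −93 days → 22 July 2034.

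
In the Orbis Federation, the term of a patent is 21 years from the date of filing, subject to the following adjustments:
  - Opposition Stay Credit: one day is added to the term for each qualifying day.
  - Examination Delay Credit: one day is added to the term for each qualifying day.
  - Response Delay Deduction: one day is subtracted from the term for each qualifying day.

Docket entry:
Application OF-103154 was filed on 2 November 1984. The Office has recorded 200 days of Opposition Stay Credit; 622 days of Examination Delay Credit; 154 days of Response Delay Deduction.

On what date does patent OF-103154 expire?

September 1, 2007

Base term: filing date + 21 years → 2 November 2005.
Opposition Stay Credit: +200 days → 21 May 2006.
Examination Delay Credit: +622 days → 2 February 2008.
Response Delay Deduction: −154 days → 1 September 2007.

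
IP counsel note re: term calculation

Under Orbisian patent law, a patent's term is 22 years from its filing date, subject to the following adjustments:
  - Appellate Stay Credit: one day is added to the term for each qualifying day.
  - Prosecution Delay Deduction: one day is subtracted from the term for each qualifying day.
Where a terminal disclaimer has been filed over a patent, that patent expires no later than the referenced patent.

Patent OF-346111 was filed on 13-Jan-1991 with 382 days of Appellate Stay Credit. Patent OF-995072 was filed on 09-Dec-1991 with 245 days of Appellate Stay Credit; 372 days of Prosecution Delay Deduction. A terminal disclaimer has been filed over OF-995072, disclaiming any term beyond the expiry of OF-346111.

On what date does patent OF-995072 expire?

August 4, 2013

Natural term of OF-995072:
  Base: filing + 22 years → 9 December 2013.
  Appellate Stay Credit: +245 days → 11 August 2014.
  Prosecution Delay Deduction: −372 days → 4 August 2013.
Expiry of referenced patent OF-346111:
  Base: filing + 22 years → 13 January 2013.
  Appellate Stay Credit: +382 days → 30 January 2014.
Terminal disclaimer: OF-995072 expires on the earlier of 4 August 2013 and 30 January 2014.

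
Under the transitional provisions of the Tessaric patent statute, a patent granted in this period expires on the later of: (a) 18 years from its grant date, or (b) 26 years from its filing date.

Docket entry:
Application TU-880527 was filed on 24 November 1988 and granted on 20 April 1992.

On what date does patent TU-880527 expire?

(a) grant + 18 years → 20 April 2010.
(b) filing + 26 years → 24 November 2014.
Later of the two: 24 November 2014.

2014-11-24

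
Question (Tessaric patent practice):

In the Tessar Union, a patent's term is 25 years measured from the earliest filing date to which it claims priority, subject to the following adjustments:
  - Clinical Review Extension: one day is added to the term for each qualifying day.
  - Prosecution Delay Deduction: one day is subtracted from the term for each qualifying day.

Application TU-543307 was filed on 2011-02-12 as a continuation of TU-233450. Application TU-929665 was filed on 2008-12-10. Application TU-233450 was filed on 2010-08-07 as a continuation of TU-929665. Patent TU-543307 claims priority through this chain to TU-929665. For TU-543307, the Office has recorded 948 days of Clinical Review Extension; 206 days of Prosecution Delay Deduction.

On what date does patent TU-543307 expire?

2035-12-22

Earliest priority filing: 10 December 2008.
Base term: 10 December 2008 + 25 years → 10 December 2033.
Clinical Review Extension: +948 days → 15 July 2036.
Prosecution Delay Deduction: −206 days → 22 December 2035.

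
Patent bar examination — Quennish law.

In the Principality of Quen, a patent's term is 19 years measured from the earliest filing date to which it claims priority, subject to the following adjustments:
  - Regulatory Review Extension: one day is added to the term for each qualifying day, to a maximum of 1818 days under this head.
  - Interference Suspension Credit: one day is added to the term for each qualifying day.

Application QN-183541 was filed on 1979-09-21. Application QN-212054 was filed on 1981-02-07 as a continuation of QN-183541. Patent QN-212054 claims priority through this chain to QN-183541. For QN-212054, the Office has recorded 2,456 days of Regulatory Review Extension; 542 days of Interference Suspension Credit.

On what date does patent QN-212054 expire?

2005-03-08

Earliest priority filing: 21 September 1979.
Base term: 21 September 1979 + 19 years → 21 September 1998.
Regulatory Review Extension: 2456 days claimed exceeds the 1818-day cap, so +1818 days → 13 September 2003.
Interference Suspension Credit: +542 days → 8 March 2005.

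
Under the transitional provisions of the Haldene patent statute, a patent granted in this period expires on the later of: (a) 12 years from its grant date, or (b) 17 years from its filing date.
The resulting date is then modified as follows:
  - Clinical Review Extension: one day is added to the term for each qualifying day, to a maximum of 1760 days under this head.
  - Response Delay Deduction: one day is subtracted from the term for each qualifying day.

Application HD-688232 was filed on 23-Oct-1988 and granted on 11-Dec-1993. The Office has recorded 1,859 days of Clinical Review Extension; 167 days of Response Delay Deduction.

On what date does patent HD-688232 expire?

April 22, 2010

(a) grant + 12 years → 11 December 2005.
(b) filing + 17 years → 23 October 2005.
Later of the two: 11 December 2005.
Clinical Review Extension: 1859 days claimed exceeds the 1760-day cap, so +1760 days → 6 October 2010.
Response Delay Deduction: −167 days → 22 April 2010.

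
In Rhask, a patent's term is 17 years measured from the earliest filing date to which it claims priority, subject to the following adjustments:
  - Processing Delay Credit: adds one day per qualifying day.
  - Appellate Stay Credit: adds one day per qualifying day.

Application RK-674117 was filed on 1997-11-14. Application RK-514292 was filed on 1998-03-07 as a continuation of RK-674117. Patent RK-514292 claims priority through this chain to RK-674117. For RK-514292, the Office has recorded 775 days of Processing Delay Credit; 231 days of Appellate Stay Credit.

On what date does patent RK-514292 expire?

2017-08-16

Earliest priority filing: 14 November 1997.
Base term: 14 November 1997 + 17 years → 14 November 2014.
Processing Delay Credit: +775 days → 28 December 2016.
Appellate Stay Credit: +231 days → 16 August 2017.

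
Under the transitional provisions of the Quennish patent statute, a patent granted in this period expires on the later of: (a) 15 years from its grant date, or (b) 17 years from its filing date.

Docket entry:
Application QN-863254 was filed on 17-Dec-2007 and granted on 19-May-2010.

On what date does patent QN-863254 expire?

May 19, 2025

(a) grant + 15 years → 19 May 2025.
(b) filing + 17 years → 17 December 2024.
Later of the two: 19 May 2025.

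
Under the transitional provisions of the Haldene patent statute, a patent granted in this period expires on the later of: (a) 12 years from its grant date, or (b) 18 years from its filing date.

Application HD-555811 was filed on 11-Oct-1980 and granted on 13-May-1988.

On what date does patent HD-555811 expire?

(a) grant + 12 years → 13 May 2000.
(b) filing + 18 years → 11 October 1998.
Later of the two: 13 May 2000.

May 13, 2000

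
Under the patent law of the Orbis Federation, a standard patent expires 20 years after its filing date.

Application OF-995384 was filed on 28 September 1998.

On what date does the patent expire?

Filing date + 20 years → 28 September 2018.

2018-09-28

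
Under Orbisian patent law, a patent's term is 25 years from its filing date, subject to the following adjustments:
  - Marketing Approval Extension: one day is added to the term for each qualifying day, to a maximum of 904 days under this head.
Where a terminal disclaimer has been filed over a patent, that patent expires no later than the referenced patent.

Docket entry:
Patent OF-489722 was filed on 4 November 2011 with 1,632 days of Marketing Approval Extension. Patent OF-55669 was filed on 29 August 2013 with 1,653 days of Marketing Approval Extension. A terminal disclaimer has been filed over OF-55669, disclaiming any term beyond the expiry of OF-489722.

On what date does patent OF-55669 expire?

Natural term of OF-55669:
  Base: filing + 25 years → 29 August 2038.
  Marketing Approval Extension: 1653 days claimed exceeds the 904-day cap, so +904 days → 18 February 2041.
Expiry of referenced patent OF-489722:
  Base: filing + 25 years → 4 November 2036.
  Marketing Approval Extension: 1632 days claimed exceeds the 904-day cap, so +904 days → 27 April 2039.
Terminal disclaimer: OF-55669 expires on the earlier of 18 February 2041 and 27 April 2039.

April 27, 2039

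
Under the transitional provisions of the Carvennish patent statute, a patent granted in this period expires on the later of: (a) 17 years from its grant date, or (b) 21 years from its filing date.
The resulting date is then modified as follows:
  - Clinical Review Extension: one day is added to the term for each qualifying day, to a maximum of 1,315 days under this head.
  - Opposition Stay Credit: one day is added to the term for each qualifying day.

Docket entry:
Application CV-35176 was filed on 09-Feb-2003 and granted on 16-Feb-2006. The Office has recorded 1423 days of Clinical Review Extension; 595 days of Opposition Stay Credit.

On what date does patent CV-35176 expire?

May 3, 2029

(a) grant + 17 years → 16 February 2023.
(b) filing + 21 years → 9 February 2024.
Later of the two: 9 February 2024.
Clinical Review Extension: 1423 days claimed exceeds the 1315-day cap, so +1315 days → 16 September 2027.
Opposition Stay Credit: +595 days → 3 May 2029.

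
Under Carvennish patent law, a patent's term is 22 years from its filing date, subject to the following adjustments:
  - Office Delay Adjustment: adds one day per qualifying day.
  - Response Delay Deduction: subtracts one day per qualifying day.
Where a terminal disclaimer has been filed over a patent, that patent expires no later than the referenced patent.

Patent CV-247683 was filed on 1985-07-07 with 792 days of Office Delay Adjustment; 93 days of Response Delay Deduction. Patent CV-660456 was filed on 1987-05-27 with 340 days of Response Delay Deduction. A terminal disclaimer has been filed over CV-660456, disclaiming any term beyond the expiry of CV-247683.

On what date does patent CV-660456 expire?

June 21, 2008

Natural term of CV-660456:
  Base: filing + 22 years → 27 May 2009.
  Response Delay Deduction: −340 days → 21 June 2008.
Expiry of referenced patent CV-247683:
  Base: filing + 22 years → 7 July 2007.
  Office Delay Adjustment: +792 days → 6 September 2009.
  Response Delay Deduction: −93 days → 5 June 2009.
Terminal disclaimer: CV-660456 expires on the earlier of 21 June 2008 and 5 June 2009.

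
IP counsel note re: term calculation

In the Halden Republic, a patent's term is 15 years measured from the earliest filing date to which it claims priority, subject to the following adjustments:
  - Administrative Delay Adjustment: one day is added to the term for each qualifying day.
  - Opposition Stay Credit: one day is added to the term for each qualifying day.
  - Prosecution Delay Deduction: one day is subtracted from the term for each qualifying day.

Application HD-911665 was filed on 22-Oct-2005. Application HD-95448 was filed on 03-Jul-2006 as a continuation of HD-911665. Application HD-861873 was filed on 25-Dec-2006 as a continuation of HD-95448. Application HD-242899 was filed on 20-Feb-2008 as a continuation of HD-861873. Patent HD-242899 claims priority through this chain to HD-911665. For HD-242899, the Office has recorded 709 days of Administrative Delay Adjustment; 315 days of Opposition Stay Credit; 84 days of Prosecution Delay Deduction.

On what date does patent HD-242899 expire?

Earliest priority filing: 22 October 2005.
Base term: 22 October 2005 + 15 years → 22 October 2020.
Administrative Delay Adjustment: +709 days → 1 October 2022.
Opposition Stay Credit: +315 days → 12 August 2023.
Prosecution Delay Deduction: −84 days → 20 May 2023.

May 20, 2023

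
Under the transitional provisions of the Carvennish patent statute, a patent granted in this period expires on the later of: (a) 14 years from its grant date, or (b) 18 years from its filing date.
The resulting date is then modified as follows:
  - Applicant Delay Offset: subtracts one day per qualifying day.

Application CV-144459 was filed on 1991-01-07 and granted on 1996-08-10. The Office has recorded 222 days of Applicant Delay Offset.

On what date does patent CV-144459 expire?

2009-12-31

(a) grant + 14 years → 10 August 2010.
(b) filing + 18 years → 7 January 2009.
Later of the two: 10 August 2010.
Applicant Delay Offset: −222 days → 31 December 2009.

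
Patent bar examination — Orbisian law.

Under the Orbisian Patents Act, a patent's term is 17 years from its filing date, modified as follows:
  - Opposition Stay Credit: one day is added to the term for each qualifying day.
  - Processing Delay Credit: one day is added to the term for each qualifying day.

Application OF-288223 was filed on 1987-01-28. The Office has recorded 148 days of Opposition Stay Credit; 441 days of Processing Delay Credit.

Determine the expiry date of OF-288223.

Base term: filing date + 17 years → 28 January 2004.
Opposition Stay Credit: +148 days → 24 June 2004.
Processing Delay Credit: +441 days → 8 September 2005.

September 8, 2005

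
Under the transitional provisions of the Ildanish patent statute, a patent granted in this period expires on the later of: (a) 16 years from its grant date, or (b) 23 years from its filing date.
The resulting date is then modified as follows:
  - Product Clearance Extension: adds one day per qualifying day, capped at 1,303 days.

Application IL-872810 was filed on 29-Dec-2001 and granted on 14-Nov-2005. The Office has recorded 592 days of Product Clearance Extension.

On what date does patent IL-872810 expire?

2026-08-13

(a) grant + 16 years → 14 November 2021.
(b) filing + 23 years → 29 December 2024.
Later of the two: 29 December 2024.
Product Clearance Extension: 592 days (within the 1303-day cap) → +592 days → 13 August 2026.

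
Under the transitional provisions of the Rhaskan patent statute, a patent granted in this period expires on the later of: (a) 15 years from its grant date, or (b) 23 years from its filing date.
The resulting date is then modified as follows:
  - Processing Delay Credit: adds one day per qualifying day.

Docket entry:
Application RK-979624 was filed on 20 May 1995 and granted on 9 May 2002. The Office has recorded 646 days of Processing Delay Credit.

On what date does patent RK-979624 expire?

(a) grant + 15 years → 9 May 2017.
(b) filing + 23 years → 20 May 2018.
Later of the two: 20 May 2018.
Processing Delay Credit: +646 days → 25 February 2020.

2020-02-25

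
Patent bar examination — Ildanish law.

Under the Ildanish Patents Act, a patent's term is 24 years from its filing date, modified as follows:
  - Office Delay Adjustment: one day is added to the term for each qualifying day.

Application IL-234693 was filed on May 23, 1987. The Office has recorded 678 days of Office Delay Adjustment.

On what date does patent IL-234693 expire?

2013-03-31

Base term: filing date + 24 years → 23 May 2011.
Office Delay Adjustment: +678 days → 31 March 2013.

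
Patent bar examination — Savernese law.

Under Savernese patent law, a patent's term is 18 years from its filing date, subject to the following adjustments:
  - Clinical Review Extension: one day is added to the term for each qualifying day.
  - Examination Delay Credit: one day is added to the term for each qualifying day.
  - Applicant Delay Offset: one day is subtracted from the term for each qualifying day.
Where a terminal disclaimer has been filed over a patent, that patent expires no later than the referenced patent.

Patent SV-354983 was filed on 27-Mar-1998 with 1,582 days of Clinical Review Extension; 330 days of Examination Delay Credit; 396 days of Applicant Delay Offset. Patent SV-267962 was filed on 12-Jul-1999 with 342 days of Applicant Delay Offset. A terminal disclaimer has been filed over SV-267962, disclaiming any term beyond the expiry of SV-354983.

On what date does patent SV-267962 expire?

Natural term of SV-267962:
  Base: filing + 18 years → 12 July 2017.
  Applicant Delay Offset: −342 days → 4 August 2016.
Expiry of referenced patent SV-354983:
  Base: filing + 18 years → 27 March 2016.
  Clinical Review Extension: +1582 days → 26 July 2020.
  Examination Delay Credit: +330 days → 21 June 2021.
  Applicant Delay Offset: −396 days → 21 May 2020.
Terminal disclaimer: SV-267962 expires on the earlier of 4 August 2016 and 21 May 2020.

August 4, 2016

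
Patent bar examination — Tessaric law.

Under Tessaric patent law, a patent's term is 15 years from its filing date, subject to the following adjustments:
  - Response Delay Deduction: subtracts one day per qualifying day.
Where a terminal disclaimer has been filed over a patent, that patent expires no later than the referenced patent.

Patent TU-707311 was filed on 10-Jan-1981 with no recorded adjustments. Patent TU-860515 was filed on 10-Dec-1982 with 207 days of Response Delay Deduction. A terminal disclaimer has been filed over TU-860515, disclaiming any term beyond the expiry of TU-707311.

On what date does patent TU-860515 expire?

Natural term of TU-860515:
  Base: filing + 15 years → 10 December 1997.
  Response Delay Deduction: −207 days → 17 May 1997.
Expiry of referenced patent TU-707311:
  Base: filing + 15 years → 10 January 1996.
Terminal disclaimer: TU-860515 expires on the earlier of 17 May 1997 and 10 January 1996.

1996-01-10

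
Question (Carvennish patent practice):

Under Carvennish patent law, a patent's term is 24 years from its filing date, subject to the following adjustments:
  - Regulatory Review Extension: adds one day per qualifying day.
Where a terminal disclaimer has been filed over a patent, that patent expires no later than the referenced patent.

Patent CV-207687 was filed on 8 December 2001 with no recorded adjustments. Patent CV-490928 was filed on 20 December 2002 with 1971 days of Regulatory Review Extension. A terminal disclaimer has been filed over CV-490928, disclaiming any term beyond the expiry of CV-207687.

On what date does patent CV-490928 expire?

December 8, 2025

Natural term of CV-490928:
  Base: filing + 24 years → 20 December 2026.
  Regulatory Review Extension: +1971 days → 13 May 2032.
Expiry of referenced patent CV-207687:
  Base: filing + 24 years → 8 December 2025.
Terminal disclaimer: CV-490928 expires on the earlier of 13 May 2032 and 8 December 2025.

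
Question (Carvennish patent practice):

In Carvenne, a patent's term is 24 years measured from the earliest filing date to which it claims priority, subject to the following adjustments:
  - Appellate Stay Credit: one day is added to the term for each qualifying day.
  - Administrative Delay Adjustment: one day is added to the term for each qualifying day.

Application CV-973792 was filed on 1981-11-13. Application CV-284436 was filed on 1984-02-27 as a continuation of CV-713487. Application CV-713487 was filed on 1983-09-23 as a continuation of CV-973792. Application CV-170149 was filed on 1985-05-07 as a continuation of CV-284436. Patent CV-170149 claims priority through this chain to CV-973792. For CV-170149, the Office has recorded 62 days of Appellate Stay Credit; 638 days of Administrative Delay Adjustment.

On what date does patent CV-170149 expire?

Earliest priority filing: 13 November 1981.
Base term: 13 November 1981 + 24 years → 13 November 2005.
Appellate Stay Credit: +62 days → 14 January 2006.
Administrative Delay Adjustment: +638 days → 14 October 2007.

2007-10-14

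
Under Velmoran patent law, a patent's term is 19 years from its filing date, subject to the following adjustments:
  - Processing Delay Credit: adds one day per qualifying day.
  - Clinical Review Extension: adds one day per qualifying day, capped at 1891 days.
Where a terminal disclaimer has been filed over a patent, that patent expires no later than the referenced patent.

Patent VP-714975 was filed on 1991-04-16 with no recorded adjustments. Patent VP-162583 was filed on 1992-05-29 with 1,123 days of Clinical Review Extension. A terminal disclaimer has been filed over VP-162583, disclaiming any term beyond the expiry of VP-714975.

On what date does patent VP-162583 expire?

2010-04-16

Natural term of VP-162583:
  Base: filing + 19 years → 29 May 2011.
  Clinical Review Extension: 1123 days (within the 1891-day cap) → +1123 days → 25 June 2014.
Expiry of referenced patent VP-714975:
  Base: filing + 19 years → 16 April 2010.
Terminal disclaimer: VP-162583 expires on the earlier of 25 June 2014 and 16 April 2010.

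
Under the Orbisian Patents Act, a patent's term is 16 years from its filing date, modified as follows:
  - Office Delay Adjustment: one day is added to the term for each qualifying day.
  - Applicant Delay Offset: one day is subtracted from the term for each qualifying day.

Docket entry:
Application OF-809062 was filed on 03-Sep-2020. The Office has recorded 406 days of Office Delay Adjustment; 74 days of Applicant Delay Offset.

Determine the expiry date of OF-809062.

Base term: filing date + 16 years → 3 September 2036.
Office Delay Adjustment: +406 days → 14 October 2037.
Applicant Delay Offset: −74 days → 1 August 2037.

August 1, 2037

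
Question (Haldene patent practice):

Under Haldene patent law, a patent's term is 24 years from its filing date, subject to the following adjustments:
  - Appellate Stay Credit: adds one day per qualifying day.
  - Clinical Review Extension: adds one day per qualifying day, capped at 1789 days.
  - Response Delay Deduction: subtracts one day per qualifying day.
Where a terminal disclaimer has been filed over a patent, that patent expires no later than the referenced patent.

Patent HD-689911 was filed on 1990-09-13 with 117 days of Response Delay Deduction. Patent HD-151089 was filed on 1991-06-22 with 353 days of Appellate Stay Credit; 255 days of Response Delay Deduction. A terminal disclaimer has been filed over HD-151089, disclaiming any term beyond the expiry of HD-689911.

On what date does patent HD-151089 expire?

Natural term of HD-151089:
  Base: filing + 24 years → 22 June 2015.
  Appellate Stay Credit: +353 days → 9 June 2016.
  Response Delay Deduction: −255 days → 28 September 2015.
Expiry of referenced patent HD-689911:
  Base: filing + 24 years → 13 September 2014.
  Response Delay Deduction: −117 days → 19 May 2014.
Terminal disclaimer: HD-151089 expires on the earlier of 28 September 2015 and 19 May 2014.

2014-05-19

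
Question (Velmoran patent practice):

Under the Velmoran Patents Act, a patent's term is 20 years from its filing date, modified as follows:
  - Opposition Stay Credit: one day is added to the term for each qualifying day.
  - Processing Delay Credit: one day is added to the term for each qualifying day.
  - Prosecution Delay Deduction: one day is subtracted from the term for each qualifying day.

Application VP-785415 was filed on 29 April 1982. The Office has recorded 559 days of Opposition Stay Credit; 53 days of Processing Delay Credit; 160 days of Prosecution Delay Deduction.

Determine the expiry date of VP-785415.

July 25, 2003

Base term: filing date + 20 years → 29 April 2002.
Opposition Stay Credit: +559 days → 9 November 2003.
Processing Delay Credit: +53 days → 1 January 2004.
Prosecution Delay Deduction: −160 days → 25 July 2003.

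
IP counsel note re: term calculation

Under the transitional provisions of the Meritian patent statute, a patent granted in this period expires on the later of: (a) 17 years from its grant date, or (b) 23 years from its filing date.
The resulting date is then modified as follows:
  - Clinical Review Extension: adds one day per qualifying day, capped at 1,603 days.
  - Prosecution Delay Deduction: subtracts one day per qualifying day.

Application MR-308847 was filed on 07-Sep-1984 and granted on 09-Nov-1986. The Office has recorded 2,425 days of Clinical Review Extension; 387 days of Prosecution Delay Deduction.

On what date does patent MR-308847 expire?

January 5, 2011

(a) grant + 17 years → 9 November 2003.
(b) filing + 23 years → 7 September 2007.
Later of the two: 7 September 2007.
Clinical Review Extension: 2425 days claimed exceeds the 1603-day cap, so +1603 days → 27 January 2012.
Prosecution Delay Deduction: −387 days → 5 January 2011.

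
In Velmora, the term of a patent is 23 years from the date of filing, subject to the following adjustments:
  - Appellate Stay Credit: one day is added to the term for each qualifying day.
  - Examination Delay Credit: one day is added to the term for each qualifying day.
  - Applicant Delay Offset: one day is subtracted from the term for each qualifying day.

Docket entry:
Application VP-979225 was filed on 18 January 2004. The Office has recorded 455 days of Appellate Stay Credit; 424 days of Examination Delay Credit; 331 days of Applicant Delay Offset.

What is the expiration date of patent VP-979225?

2028-07-19

Base term: filing date + 23 years → 18 January 2027.
Appellate Stay Credit: +455 days → 17 April 2028.
Examination Delay Credit: +424 days → 15 June 2029.
Applicant Delay Offset: −331 days → 19 July 2028.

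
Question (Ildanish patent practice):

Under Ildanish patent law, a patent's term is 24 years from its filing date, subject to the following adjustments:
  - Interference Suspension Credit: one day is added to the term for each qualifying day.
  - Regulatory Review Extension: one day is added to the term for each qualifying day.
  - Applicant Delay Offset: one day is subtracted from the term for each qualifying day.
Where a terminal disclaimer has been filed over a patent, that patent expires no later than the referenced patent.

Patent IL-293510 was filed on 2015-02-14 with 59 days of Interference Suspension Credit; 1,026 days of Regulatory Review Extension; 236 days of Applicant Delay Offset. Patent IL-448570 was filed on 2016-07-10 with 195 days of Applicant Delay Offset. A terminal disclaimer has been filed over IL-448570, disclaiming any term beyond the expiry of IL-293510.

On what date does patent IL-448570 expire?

Natural term of IL-448570:
  Base: filing + 24 years → 10 July 2040.
  Applicant Delay Offset: −195 days → 28 December 2039.
Expiry of referenced patent IL-293510:
  Base: filing + 24 years → 14 February 2039.
  Interference Suspension Credit: +59 days → 14 April 2039.
  Regulatory Review Extension: +1026 days → 3 February 2042.
  Applicant Delay Offset: −236 days → 12 June 2041.
Terminal disclaimer: IL-448570 expires on the earlier of 28 December 2039 and 12 June 2041.

December 28, 2039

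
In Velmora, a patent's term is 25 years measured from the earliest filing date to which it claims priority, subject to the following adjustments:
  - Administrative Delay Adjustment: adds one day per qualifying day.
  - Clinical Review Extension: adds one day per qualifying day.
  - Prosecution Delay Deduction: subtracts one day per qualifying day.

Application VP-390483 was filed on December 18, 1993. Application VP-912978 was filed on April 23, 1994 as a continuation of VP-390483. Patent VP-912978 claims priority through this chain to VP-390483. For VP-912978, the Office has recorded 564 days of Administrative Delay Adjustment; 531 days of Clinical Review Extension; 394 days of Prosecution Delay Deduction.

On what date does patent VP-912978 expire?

Earliest priority filing: 18 December 1993.
Base term: 18 December 1993 + 25 years → 18 December 2018.
Administrative Delay Adjustment: +564 days → 4 July 2020.
Clinical Review Extension: +531 days → 17 December 2021.
Prosecution Delay Deduction: −394 days → 18 November 2020.

2020-11-18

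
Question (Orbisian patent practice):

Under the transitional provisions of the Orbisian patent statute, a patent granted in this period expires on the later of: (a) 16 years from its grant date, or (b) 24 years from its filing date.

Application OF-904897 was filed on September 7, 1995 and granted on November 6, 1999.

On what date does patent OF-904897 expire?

2019-09-07

(a) grant + 16 years → 6 November 2015.
(b) filing + 24 years → 7 September 2019.
Later of the two: 7 September 2019.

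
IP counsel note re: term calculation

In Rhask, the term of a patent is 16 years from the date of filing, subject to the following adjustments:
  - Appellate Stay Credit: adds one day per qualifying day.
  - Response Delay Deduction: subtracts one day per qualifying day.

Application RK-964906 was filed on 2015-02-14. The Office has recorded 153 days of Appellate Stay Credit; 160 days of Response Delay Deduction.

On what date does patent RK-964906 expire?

2031-02-07

Base term: filing date + 16 years → 14 February 2031.
Appellate Stay Credit: +153 days → 17 July 2031.
Response Delay Deduction: −160 days → 7 February 2031.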